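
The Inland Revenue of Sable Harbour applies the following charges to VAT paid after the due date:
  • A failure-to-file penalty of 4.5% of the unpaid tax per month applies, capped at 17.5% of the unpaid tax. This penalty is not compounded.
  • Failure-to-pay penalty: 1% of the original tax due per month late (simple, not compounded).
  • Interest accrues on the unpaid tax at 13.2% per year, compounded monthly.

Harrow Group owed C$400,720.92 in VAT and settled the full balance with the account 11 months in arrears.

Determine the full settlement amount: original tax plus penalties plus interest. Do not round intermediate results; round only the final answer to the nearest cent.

C$566,170.38

Failure-to-file: 11 × 4.5% × C$400,720.92 = C$198,356.86…, capped at 17.5% × C$400,720.92 = C$70,126.16…
Failure-to-pay penalty = 1% × C$400,720.92 × 11 mo = C$44,079.30…
Interest (13.2%/yr ÷ 12 = 1.1%/month): C$400,720.92 × ((1 + 0.011)^11 − 1) = C$51,243.9996…
Total = C$400,720.92 + C$114,205.4622 + C$51,243.9996… = C$566,170.38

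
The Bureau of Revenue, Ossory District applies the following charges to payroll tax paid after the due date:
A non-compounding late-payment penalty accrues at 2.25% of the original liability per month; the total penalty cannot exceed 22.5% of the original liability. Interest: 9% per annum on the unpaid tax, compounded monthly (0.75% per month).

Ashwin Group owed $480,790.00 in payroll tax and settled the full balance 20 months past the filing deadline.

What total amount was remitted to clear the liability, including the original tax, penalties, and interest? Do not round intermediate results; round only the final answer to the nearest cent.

Penalty (uncapped): 20 × 2.25% × $480,790.00 = $216,355.50; cap = 22.5% × $480,790.00 = $108,177.75 → penalty = $108,177.75
Interest: $480,790.00 × ((1 + 0.0075)^20 − 1) = $480,790.00 × 0.1611841… = $77,495.7238…
Total = $480,790.00 + $108,177.7500 + $77,495.7238… = $666,463.47

$666,463.47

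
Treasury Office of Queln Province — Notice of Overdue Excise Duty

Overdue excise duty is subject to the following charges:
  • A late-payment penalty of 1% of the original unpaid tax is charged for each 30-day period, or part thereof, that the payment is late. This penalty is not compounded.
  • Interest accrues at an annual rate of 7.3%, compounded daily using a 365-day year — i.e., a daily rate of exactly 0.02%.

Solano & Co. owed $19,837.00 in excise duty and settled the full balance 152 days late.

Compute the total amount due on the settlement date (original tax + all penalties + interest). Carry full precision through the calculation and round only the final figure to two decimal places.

$21,639.46

Penalty periods: ⌈152/30⌉ = 6; penalty = 6 × 1% × $19,837.00 = $1,190.22
Interest: $19,837.00 × ((1 + 0.0002)^152 − 1) = $19,837.00 × 0.03086366… = $612.2425…
Total = $19,837.00 + $1,190.2200 + $612.2425… = $21,639.46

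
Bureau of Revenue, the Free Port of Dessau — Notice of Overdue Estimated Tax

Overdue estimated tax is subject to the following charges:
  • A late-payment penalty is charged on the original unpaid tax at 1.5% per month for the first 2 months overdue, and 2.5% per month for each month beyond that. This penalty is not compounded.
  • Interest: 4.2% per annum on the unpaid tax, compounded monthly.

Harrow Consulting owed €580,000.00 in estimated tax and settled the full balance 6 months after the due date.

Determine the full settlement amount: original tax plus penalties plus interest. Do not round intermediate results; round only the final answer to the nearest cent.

€667,687.07

Penalty, months 1–2: 2 × 1.5% × €580,000.00 = €17,400.00
Penalty, months 3–6: 4 × 2.5% × €580,000.00 = €58,000.00
Interest (4.2%/yr ÷ 12 = 0.35%/month): €580,000.00 × ((1 + 0.0035)^6 − 1) = €12,287.0737…
Total = €580,000.00 + €75,400.0000 + €12,287.0737… = €667,687.07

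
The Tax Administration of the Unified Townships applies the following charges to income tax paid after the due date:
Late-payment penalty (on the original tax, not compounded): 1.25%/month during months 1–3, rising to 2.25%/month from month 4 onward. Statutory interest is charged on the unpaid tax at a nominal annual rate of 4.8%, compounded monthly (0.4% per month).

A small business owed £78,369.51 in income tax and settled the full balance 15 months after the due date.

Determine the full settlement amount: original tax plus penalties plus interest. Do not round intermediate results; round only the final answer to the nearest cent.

£107,304.28

Penalty, months 1–3: 3 × 1.25% × £78,369.51 = £2,938.86…
Penalty, months 4–15: 12 × 2.25% × £78,369.51 = £21,159.77…
Interest: £78,369.51 × ((1 + 0.004)^15 − 1) = £78,369.51 × 0.0617095… = £4,836.1411…
Total = £78,369.51 + £24,098.6243… + £4,836.1411… = £107,304.28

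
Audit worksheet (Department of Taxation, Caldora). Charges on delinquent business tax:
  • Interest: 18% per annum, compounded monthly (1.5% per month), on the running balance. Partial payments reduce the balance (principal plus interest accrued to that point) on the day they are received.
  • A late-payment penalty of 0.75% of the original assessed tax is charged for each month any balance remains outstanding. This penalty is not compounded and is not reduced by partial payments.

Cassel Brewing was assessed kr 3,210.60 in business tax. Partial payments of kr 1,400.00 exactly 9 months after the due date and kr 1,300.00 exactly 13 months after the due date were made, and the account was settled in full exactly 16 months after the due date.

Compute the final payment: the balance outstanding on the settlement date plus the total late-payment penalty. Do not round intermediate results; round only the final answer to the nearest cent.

Balance at month 9: kr 3,210.6000 × (1 + 0.015)^9 = kr 3,670.9679…
After kr 1,400.00 payment: kr 3,670.9679… − kr 1,400.00 = kr 2,270.9679…
Balance at month 13: kr 2,270.9679… × (1 + 0.015)^4 = kr 2,410.3225…
After kr 1,300.00 payment: kr 2,410.3225… − kr 1,300.00 = kr 1,110.3225…
Balance at month 16: kr 1,110.3225… × (1 + 0.015)^3 = kr 1,161.0402…
Penalty: 16 × 0.75% × kr 3,210.60 = kr 385.27…
Final settlement = outstanding balance + penalty = kr 1,161.0402… + kr 385.27… = kr 1,546.31

kr 1,546.31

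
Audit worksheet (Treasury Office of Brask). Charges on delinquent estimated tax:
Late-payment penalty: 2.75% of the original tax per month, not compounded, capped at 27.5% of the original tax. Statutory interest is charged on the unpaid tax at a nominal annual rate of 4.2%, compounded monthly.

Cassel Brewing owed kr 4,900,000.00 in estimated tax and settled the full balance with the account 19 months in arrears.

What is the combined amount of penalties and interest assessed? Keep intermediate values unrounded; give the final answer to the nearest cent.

Penalty (uncapped): 19 × 2.75% × kr 4,900,000.00 = kr 2,560,250.00; cap = 27.5% × kr 4,900,000.00 = kr 1,347,500.00 → penalty = kr 1,347,500.00
Interest (4.2%/yr ÷ 12 = 0.35%/month): kr 4,900,000.00 × ((1 + 0.0035)^19 − 1) = kr 336,320.7300…
Penalties + interest = kr 1,347,500.0000 + kr 336,320.7300… = kr 1,683,820.73

kr 1,683,820.73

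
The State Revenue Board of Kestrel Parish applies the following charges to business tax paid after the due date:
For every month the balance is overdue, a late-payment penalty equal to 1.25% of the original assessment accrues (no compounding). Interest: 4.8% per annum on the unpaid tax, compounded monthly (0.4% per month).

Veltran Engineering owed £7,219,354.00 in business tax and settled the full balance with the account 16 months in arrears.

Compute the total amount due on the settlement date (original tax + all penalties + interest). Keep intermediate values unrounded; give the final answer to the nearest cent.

£9,139,386.75

Late-payment penalty = 1.25% × £7,219,354.00 × 16 mo = £1,443,870.80
Interest: £7,219,354.00 × ((1 + 0.004)^16 − 1) = £7,219,354.00 × 0.0659563… = £476,161.9535…
Total = £7,219,354.00 + £1,443,870.8000 + £476,161.9535… = £9,139,386.75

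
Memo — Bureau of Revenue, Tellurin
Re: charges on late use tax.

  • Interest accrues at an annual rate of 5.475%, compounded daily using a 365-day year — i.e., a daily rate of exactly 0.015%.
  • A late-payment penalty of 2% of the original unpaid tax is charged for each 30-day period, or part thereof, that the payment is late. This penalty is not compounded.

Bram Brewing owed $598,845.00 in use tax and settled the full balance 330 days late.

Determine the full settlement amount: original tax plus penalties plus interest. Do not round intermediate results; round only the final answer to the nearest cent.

Penalty periods: ⌈330/30⌉ = 11; penalty = 11 × 2% × $598,845.00 = $131,745.90
Interest: $598,845.00 × ((1 + 0.00015)^330 − 1) = $598,845.00 × 0.05074169… = $30,386.4084…
Total = $598,845.00 + $131,745.9000 + $30,386.4084… = $760,977.31

$760,977.31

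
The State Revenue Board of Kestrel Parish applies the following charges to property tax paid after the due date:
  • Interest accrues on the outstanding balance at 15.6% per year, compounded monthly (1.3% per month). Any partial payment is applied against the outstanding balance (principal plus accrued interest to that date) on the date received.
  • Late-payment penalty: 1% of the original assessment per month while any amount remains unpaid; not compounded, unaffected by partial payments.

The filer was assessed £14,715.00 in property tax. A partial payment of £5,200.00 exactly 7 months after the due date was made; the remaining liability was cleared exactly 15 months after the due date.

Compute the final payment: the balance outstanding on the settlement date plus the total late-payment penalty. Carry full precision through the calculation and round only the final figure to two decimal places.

Balance at month 7: £14,715.0000 × (1 + 0.013)^7 = £16,107.4349…
After £5,200.00 payment: £16,107.4349… − £5,200.00 = £10,907.4349…
Balance at month 15: £10,907.4349… × (1 + 0.013)^8 = £12,094.7861…
Penalty: 15 × 1% × £14,715.00 = £2,207.25
Final settlement = outstanding balance + penalty = £12,094.7861… + £2,207.25 = £14,302.04

£14,302.04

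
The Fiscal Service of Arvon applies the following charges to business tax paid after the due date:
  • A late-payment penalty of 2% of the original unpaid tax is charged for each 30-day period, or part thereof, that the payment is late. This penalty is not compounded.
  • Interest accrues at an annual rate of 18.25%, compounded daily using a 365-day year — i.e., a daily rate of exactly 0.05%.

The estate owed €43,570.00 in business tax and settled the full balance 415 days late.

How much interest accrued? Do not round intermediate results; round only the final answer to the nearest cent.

€10,044.36

Interest: €43,570.00 × ((1 + 0.0005)^415 − 1) = €43,570.00 × 0.23053390… = €10,044.3621…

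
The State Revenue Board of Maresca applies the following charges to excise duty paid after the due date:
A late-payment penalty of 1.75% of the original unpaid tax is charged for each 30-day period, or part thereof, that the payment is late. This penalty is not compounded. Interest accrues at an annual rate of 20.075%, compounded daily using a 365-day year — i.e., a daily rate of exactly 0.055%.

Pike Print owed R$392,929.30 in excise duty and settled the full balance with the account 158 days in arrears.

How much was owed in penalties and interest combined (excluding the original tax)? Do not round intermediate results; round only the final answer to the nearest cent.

Penalty periods: ⌈158/30⌉ = 6; penalty = 6 × 1.75% × R$392,929.30 = R$41,257.58…
Interest: R$392,929.30 × ((1 + 0.00055)^158 − 1) = R$392,929.30 × 0.09076154… = R$35,662.8677…
Penalties + interest = R$41,257.5765 + R$35,662.8677… = R$76,920.44

R$76,920.44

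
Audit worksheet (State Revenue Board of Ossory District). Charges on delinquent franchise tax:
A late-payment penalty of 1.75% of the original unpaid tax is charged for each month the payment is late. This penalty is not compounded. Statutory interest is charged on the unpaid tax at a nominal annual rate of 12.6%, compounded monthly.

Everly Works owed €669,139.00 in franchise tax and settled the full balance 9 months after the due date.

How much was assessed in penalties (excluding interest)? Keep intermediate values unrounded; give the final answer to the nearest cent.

€105,389.39

Late-payment penalty: 9 × 1.75% × €669,139.00 = €105,389.39…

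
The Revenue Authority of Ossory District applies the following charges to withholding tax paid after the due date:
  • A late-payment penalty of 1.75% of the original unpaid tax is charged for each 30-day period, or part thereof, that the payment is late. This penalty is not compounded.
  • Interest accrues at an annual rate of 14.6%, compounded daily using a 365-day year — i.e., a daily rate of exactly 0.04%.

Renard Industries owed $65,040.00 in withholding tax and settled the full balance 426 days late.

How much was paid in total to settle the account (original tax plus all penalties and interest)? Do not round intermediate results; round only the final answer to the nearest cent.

$94,193.44

Penalty periods: ⌈426/30⌉ = 15; penalty = 15 × 1.75% × $65,040.00 = $17,073.00
Interest: $65,040.00 × ((1 + 0.0004)^426 − 1) = $65,040.00 × 0.18573867… = $12,080.4430…
Total = $65,040.00 + $17,073.0000 + $12,080.4430… = $94,193.44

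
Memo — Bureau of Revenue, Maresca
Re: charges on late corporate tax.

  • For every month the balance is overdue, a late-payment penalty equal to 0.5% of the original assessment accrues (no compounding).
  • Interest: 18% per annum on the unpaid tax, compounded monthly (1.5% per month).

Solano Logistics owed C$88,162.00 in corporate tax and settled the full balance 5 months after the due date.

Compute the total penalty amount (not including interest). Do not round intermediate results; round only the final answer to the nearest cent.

C$2,204.05

Late-payment penalty: 5 × 0.5% × C$88,162.00 = C$2,204.05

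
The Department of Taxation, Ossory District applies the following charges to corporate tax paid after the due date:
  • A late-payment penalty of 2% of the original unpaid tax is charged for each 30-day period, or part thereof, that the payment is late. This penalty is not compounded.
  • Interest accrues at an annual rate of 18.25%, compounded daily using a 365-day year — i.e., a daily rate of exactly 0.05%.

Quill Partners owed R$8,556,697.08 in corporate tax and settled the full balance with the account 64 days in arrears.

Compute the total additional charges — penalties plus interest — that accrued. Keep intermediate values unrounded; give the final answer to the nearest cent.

R$791,573.61

Penalty periods: ⌈64/30⌉ = 3; penalty = 3 × 2% × R$8,556,697.08 = R$513,401.82…
Interest: R$8,556,697.08 × ((1 + 0.0005)^64 − 1) = R$8,556,697.08 × 0.03250925… = R$278,171.7870…
Penalties + interest = R$513,401.8248 + R$278,171.7870… = R$791,573.61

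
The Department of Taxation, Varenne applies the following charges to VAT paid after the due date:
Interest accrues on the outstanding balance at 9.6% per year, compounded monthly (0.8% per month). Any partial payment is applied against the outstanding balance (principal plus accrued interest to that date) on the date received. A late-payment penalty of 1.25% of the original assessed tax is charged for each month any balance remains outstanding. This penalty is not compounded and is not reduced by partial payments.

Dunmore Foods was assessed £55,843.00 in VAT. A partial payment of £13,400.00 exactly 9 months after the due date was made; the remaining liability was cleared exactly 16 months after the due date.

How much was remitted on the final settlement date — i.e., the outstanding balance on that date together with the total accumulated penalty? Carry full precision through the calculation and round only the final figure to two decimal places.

£60,436.16

Balance at month 9: £55,843.0000 × (1 + 0.008)^9 = £59,994.7890…
After £13,400.00 payment: £59,994.7890… − £13,400.00 = £46,594.7890…
Balance at month 16: £46,594.7890… × (1 + 0.008)^7 = £49,267.5623…
Penalty: 16 × 1.25% × £55,843.00 = £11,168.60
Final settlement = outstanding balance + penalty = £49,267.5623… + £11,168.60 = £60,436.16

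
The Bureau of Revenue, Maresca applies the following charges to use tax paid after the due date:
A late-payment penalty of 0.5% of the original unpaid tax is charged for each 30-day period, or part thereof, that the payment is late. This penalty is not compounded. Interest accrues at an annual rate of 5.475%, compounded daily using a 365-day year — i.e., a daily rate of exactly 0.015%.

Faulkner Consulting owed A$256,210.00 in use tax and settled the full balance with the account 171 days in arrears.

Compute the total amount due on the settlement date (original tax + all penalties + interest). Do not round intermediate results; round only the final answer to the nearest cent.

Penalty periods: ⌈171/30⌉ = 6; penalty = 6 × 0.5% × A$256,210.00 = A$7,686.30
Interest: A$256,210.00 × ((1 + 0.00015)^171 − 1) = A$256,210.00 × 0.02597982… = A$6,656.2893…
Total = A$256,210.00 + A$7,686.3000 + A$6,656.2893… = A$270,552.59

A$270,552.59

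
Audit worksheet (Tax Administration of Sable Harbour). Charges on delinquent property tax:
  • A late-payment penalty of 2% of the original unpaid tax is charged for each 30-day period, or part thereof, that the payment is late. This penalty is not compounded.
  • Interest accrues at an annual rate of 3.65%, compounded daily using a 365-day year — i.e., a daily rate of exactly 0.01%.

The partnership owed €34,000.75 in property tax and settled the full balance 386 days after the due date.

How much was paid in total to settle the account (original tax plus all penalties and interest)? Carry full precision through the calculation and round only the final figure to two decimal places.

Penalty periods: ⌈386/30⌉ = 13; penalty = 13 × 2% × €34,000.75 = €8,840.20…
Interest: €34,000.75 × ((1 + 0.0001)^386 − 1) = €34,000.75 × 0.03935265… = €1,338.0197…
Total = €34,000.75 + €8,840.1950 + €1,338.0197… = €44,178.96

€44,178.96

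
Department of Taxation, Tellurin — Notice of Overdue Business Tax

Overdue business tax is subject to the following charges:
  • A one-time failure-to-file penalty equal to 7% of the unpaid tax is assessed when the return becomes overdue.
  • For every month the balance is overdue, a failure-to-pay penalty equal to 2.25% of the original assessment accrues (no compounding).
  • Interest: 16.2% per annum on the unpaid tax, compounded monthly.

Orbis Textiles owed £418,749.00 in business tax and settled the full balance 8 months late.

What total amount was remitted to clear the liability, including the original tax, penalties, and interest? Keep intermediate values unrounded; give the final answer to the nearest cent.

£570,856.70

Failure-to-file penalty: 7% × £418,749.00 = £29,312.43
Failure-to-pay penalty = 2.25% × £418,749.00 × 8 mo = £75,374.82
Interest (16.2%/yr ÷ 12 = 1.35%/month): £418,749.00 × ((1 + 0.0135)^8 − 1) = £47,420.4480…
Total = £418,749.00 + £104,687.2500 + £47,420.4480… = £570,856.70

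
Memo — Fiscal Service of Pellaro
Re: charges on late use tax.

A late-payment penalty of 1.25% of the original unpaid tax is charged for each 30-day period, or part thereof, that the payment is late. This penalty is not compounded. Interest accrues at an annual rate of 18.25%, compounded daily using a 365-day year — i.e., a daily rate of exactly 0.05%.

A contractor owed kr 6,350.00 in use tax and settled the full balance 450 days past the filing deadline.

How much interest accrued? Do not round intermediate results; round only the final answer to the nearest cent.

kr 1,601.80

Interest: kr 6,350.00 × ((1 + 0.0005)^450 − 1) = kr 6,350.00 × 0.25225230… = kr 1,601.8021…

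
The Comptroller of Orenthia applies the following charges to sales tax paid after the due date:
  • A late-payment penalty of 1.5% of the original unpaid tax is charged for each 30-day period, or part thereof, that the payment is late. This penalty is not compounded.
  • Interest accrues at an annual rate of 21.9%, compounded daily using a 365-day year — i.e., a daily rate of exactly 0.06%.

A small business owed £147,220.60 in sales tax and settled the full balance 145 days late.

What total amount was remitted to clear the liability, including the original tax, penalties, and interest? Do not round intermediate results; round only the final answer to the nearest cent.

£171,639.82

Penalty periods: ⌈145/30⌉ = 5; penalty = 5 × 1.5% × £147,220.60 = £11,041.55…
Interest: £147,220.60 × ((1 + 0.0006)^145 − 1) = £147,220.60 × 0.09086822… = £13,377.6737…
Total = £147,220.60 + £11,041.5450 + £13,377.6737… = £171,639.82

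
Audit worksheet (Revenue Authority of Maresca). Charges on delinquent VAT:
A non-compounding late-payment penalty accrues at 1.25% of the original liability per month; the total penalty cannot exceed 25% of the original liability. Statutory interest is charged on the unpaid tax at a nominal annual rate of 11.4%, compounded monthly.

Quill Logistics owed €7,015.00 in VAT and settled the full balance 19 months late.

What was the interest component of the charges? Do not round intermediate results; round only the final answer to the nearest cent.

Interest (11.4%/yr ÷ 12 = 0.95%/month): €7,015.00 × ((1 + 0.0095)^19 − 1) = €1,380.5242…

€1,380.52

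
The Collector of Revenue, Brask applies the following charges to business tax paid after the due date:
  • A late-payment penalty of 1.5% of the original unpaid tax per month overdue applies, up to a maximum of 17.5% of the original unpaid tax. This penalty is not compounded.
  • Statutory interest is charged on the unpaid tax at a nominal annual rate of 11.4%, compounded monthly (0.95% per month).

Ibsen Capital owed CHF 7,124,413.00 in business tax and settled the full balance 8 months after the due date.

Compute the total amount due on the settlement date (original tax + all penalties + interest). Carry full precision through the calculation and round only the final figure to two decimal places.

Penalty: 8 × 1.5% × CHF 7,124,413.00 = CHF 854,929.56 (below the 17.5% cap of CHF 1,246,772.28…)
Interest: CHF 7,124,413.00 × ((1 + 0.0095)^8 − 1) = CHF 7,124,413.00 × 0.0785756… = CHF 559,804.9371…
Total = CHF 7,124,413.00 + CHF 854,929.5600 + CHF 559,804.9371… = CHF 8,539,147.50

CHF 8,539,147.50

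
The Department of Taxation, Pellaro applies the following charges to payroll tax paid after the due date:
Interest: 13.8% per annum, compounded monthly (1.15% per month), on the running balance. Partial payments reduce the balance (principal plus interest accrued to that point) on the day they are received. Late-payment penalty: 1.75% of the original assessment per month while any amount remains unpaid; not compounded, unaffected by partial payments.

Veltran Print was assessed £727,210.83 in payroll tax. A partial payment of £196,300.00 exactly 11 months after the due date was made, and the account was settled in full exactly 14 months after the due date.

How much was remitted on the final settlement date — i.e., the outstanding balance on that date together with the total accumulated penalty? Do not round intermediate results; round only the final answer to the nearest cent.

£828,475.31

Balance at month 11: £727,210.8300 × (1 + 0.0115)^11 = £824,679.3049…
After £196,300.00 payment: £824,679.3049… − £196,300.00 = £628,379.3049…
Balance at month 14: £628,379.3049… × (1 + 0.0115)^3 = £650,308.6560…
Penalty: 14 × 1.75% × £727,210.83 = £178,166.65…
Final settlement = outstanding balance + penalty = £650,308.6560… + £178,166.65… = £828,475.31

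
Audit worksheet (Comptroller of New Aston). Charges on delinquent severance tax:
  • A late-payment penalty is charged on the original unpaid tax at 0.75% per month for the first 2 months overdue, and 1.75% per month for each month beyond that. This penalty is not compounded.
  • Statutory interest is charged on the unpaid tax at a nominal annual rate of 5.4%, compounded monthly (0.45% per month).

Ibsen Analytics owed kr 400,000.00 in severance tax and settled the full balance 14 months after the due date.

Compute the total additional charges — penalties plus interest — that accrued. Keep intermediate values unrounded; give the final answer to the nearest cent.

kr 115,950.53

Penalty, months 1–2: 2 × 0.75% × kr 400,000.00 = kr 6,000.00
Penalty, months 3–14: 12 × 1.75% × kr 400,000.00 = kr 84,000.00
Interest: kr 400,000.00 × ((1 + 0.0045)^14 − 1) = kr 400,000.00 × 0.0648763… = kr 25,950.5335…
Penalties + interest = kr 90,000.0000 + kr 25,950.5335… = kr 115,950.53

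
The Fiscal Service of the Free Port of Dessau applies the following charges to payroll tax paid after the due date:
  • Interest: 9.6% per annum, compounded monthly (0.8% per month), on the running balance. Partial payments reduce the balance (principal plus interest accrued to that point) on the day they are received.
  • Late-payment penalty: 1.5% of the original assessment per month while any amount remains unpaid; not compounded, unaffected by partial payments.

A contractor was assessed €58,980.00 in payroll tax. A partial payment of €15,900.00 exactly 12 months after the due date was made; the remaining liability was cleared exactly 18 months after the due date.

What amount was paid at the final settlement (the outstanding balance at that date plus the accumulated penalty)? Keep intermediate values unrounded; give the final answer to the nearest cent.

€67,322.02

Balance at month 12: €58,980.0000 × (1 + 0.008)^12 = €64,897.9762…
After €15,900.00 payment: €64,897.9762… − €15,900.00 = €48,997.9762…
Balance at month 18: €48,997.9762… × (1 + 0.008)^6 = €51,397.4218…
Penalty: 18 × 1.5% × €58,980.00 = €15,924.60
Final settlement = outstanding balance + penalty = €51,397.4218… + €15,924.60 = €67,322.02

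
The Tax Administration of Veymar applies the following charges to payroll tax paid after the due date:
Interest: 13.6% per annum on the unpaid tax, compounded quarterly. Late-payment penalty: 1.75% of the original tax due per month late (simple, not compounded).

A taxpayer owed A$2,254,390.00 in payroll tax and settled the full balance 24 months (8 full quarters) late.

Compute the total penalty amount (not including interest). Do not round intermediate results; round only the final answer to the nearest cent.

Late-payment penalty = 1.75% × A$2,254,390.00 × 24 mo = A$946,843.80

A$946,843.80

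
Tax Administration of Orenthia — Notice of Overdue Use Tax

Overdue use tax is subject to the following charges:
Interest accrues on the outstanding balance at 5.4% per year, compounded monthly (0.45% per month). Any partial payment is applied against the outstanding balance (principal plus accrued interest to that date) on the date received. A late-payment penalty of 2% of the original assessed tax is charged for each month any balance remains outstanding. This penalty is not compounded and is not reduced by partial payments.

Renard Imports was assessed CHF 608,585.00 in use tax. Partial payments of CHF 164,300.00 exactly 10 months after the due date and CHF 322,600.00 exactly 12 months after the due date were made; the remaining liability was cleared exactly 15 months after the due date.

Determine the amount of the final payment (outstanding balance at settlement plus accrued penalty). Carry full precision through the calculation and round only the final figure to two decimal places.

CHF 338,554.67

Balance at month 10: CHF 608,585.0000 × (1 + 0.0045)^10 = CHF 636,532.6056…
After CHF 164,300.00 payment: CHF 636,532.6056… − CHF 164,300.00 = CHF 472,232.6056…
Balance at month 12: CHF 472,232.6056… × (1 + 0.0045)^2 = CHF 476,492.2618…
After CHF 322,600.00 payment: CHF 476,492.2618… − CHF 322,600.00 = CHF 153,892.2618…
Balance at month 15: CHF 153,892.2618… × (1 + 0.0045)^3 = CHF 155,979.1703…
Penalty: 15 × 2% × CHF 608,585.00 = CHF 182,575.50
Final settlement = outstanding balance + penalty = CHF 155,979.1703… + CHF 182,575.50 = CHF 338,554.67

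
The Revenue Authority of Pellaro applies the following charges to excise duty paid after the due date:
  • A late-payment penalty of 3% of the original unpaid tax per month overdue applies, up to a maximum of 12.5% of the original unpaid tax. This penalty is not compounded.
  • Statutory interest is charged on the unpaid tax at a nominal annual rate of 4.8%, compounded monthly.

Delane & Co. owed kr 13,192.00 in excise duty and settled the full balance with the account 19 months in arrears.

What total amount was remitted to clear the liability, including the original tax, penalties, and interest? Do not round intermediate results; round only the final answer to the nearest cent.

Penalty (uncapped): 19 × 3% × kr 13,192.00 = kr 7,519.44; cap = 12.5% × kr 13,192.00 = kr 1,649.00 → penalty = kr 1,649.00
Interest (4.8%/yr ÷ 12 = 0.4%/month): kr 13,192.00 × ((1 + 0.004)^19 − 1) = kr 1,039.5167…
Total = kr 13,192.00 + kr 1,649.0000 + kr 1,039.5167… = kr 15,880.52

kr 15,880.52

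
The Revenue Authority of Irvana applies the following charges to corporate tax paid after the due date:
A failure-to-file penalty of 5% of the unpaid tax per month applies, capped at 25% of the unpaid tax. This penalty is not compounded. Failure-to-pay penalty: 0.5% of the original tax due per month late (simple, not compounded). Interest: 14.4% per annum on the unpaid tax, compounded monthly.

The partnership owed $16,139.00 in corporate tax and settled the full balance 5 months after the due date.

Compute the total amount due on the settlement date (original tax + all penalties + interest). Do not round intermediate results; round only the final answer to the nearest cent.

$21,569.09

Failure-to-file: 5 × 5% × $16,139.00 = $4,034.75, capped at 25% × $16,139.00 = $4,034.75
Failure-to-pay penalty: 5 × 0.5% × $16,139.00 = $403.48…
Interest (14.4%/yr ÷ 12 = 1.2%/month): $16,139.00 × ((1 + 0.012)^5 − 1) = $991.8607…
Total = $16,139.00 + $4,438.2250 + $991.8607… = $21,569.09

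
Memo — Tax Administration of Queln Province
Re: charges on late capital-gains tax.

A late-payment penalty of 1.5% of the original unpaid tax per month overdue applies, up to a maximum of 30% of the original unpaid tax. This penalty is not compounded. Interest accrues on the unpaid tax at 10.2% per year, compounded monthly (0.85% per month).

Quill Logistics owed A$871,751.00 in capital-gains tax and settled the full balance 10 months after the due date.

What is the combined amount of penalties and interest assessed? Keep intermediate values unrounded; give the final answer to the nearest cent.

Penalty: 10 × 1.5% × A$871,751.00 = A$130,762.65 (below the 30% cap of A$261,525.30)
Interest: A$871,751.00 × ((1 + 0.0085)^10 − 1) = A$871,751.00 × 0.0883261… = A$76,998.3246…
Penalties + interest = A$130,762.6500 + A$76,998.3246… = A$207,760.97

A$207,760.97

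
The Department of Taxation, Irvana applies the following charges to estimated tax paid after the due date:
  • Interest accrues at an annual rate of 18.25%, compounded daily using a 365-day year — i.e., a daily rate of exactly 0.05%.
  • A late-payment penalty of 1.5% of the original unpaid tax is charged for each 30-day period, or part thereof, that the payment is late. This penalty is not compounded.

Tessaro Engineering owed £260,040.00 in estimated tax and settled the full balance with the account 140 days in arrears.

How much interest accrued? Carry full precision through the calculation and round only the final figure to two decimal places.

Interest: £260,040.00 × ((1 + 0.0005)^140 − 1) = £260,040.00 × 0.07248942… = £18,850.1485…

£18,850.15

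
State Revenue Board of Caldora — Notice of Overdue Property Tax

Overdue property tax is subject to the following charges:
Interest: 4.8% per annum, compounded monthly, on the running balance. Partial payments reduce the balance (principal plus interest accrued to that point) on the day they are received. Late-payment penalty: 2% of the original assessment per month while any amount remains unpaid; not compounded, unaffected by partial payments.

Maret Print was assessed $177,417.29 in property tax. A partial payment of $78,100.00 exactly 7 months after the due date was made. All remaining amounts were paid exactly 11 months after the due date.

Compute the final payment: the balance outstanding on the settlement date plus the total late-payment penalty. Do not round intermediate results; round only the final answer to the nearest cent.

Monthly rate = 4.8% ÷ 12 = 0.4%
Balance at month 7: $177,417.2900 × (1 + 0.004)^7 = $182,444.9853…
After $78,100.00 payment: $182,444.9853… − $78,100.00 = $104,344.9853…
Balance at month 11: $104,344.9853… × (1 + 0.004)^4 = $106,024.5490…
Penalty: 11 × 2% × $177,417.29 = $39,031.80…
Final settlement = outstanding balance + penalty = $106,024.5490… + $39,031.80… = $145,056.35

$145,056.35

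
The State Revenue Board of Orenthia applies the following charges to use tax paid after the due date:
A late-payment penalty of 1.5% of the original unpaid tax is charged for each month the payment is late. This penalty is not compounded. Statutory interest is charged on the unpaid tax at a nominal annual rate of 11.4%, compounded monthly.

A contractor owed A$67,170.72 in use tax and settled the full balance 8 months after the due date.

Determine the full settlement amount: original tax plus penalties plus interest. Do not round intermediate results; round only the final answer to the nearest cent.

A$80,509.19

Late-payment penalty = 1.5% × A$67,170.72 × 8 mo = A$8,060.49…
Interest (11.4%/yr ÷ 12 = 0.95%/month): A$67,170.72 × ((1 + 0.0095)^8 − 1) = A$5,277.9788…
Total = A$67,170.72 + A$8,060.4864 + A$5,277.9788… = A$80,509.19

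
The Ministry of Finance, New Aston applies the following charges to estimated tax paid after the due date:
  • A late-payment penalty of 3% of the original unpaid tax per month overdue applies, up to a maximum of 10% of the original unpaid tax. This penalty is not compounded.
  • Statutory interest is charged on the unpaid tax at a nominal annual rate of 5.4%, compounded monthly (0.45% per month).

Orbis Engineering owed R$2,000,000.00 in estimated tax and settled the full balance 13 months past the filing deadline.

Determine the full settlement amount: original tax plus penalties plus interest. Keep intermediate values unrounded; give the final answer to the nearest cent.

R$2,320,211.71

Penalty (uncapped): 13 × 3% × R$2,000,000.00 = R$780,000.00; cap = 10% × R$2,000,000.00 = R$200,000.00 → penalty = R$200,000.00
Interest: R$2,000,000.00 × ((1 + 0.0045)^13 − 1) = R$2,000,000.00 × 0.0601059… = R$120,211.7147…
Total = R$2,000,000.00 + R$200,000.0000 + R$120,211.7147… = R$2,320,211.71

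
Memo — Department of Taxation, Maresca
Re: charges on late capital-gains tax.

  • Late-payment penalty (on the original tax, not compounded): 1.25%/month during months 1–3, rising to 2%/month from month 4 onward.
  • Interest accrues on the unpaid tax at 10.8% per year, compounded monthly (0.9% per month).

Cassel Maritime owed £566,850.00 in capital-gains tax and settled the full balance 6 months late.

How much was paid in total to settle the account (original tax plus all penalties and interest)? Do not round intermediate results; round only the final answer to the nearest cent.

Penalty, months 1–3: 3 × 1.25% × £566,850.00 = £21,256.88…
Penalty, months 4–6: 3 × 2% × £566,850.00 = £34,011.00
Interest: £566,850.00 × ((1 + 0.009)^6 − 1) = £566,850.00 × 0.0552297… = £31,306.9434…
Total = £566,850.00 + £55,267.8750 + £31,306.9434… = £653,424.82

£653,424.82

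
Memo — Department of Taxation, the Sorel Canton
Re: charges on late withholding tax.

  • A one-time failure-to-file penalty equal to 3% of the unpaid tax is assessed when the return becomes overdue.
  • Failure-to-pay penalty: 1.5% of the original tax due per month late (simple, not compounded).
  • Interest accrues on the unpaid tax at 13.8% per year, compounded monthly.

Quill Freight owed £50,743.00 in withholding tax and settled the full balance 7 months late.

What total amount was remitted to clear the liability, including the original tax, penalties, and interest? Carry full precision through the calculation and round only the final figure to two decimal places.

£61,821.77

Failure-to-file penalty: 3% × £50,743.00 = £1,522.29
Failure-to-pay penalty: 7 × 1.5% × £50,743.00 = £5,328.02…
Interest (13.8%/yr ÷ 12 = 1.15%/month): £50,743.00 × ((1 + 0.0115)^7 − 1) = £4,228.4699…
Total = £50,743.00 + £6,850.3050 + £4,228.4699… = £61,821.77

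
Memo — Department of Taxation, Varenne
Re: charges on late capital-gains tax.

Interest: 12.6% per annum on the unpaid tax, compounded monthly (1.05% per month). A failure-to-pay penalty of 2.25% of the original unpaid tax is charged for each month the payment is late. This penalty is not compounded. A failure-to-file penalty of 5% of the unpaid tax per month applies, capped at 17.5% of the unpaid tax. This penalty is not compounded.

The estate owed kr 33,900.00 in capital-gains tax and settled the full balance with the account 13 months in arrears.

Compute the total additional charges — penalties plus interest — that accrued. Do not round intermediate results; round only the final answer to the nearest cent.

kr 20,778.65

Failure-to-file: 13 × 5% × kr 33,900.00 = kr 22,035.00, capped at 17.5% × kr 33,900.00 = kr 5,932.50
Failure-to-pay penalty: 13 × 2.25% × kr 33,900.00 = kr 9,915.75
Interest: kr 33,900.00 × ((1 + 0.0105)^13 − 1) = kr 33,900.00 × 0.1454394… = kr 4,930.3970…
Penalties + interest = kr 15,848.2500 + kr 4,930.3970… = kr 20,778.65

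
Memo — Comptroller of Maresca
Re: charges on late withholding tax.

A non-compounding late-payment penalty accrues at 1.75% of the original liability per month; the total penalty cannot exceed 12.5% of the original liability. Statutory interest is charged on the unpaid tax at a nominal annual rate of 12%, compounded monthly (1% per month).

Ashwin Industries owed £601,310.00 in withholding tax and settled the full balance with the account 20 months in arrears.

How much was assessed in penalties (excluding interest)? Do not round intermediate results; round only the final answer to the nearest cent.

£75,163.75

Penalty (uncapped): 20 × 1.75% × £601,310.00 = £210,458.50; cap = 12.5% × £601,310.00 = £75,163.75 → penalty = £75,163.75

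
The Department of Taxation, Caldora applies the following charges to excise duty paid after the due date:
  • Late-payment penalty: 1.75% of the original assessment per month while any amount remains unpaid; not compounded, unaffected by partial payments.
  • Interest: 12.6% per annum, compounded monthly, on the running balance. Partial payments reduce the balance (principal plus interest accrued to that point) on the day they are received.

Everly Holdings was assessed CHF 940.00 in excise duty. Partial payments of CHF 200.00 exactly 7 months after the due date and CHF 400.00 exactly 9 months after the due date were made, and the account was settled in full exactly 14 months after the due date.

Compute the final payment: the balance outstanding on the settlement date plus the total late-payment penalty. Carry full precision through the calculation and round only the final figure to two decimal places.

CHF 681.70

Monthly rate = 12.6% ÷ 12 = 1.05%
Balance at month 7: CHF 940.0000 × (1 + 0.0105)^7 = CHF 1,011.3048…
After CHF 200.00 payment: CHF 1,011.3048… − CHF 200.00 = CHF 811.3048…
Balance at month 9: CHF 811.3048… × (1 + 0.0105)^2 = CHF 828.4317…
After CHF 400.00 payment: CHF 828.4317… − CHF 400.00 = CHF 428.4317…
Balance at month 14: CHF 428.4317… × (1 + 0.0105)^5 = CHF 451.4017…
Penalty: 14 × 1.75% × CHF 940.00 = CHF 230.30
Final settlement = outstanding balance + penalty = CHF 451.4017… + CHF 230.30 = CHF 681.70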